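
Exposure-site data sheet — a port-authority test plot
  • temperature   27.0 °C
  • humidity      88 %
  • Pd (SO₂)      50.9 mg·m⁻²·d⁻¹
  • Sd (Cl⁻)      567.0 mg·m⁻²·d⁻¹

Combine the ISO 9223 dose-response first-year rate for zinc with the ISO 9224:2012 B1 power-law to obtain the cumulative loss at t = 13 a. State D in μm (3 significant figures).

zinc: temperature factor f = -0.071·(17.0) = -1.2070
  SO₂ term: 0.0129·50.9^0.44·exp(0.046·88-1.2070) = 1.246
  Cl⁻ term: 0.0175·567.0^0.57·exp(0.008·88+0.085·27.0) = 13.03
  sum: 1.246 + 13.03 → r_corr = 14.28 μm/a
Long-term exponent b (ISO 9224 Table 2, B1) = 0.813
  D(13) = 14.28 × 13^0.813 = 14.28 × 8.047 = 114.9 μm

D(13) = 115 μm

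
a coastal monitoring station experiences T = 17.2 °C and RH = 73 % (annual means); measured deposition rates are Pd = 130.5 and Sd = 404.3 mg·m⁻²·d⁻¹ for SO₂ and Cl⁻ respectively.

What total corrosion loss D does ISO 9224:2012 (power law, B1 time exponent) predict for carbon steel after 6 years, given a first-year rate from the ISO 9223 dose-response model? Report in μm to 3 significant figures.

D(6) = 404 μm

carbon steel: f(T) = -0.054·(T−10) [T>10 °C] = -0.3888
  SO₂ term: 1.77·130.5^0.52·exp(0.02·73-0.3888) = 65.06
  Sd branch = 0.102·Sd^0.62·e^(0.033·RH+0.04·T) = 93.28 μm/a
  r_corr = 65.06 + 93.28 = 158.3 μm/a
ISO 9224: D(t) = r_corr · t^b with b = 0.523 (carbon steel, B1)
  D(6) = 158.3 × 6^0.523 = 158.3 × 2.553 = 404.2 μm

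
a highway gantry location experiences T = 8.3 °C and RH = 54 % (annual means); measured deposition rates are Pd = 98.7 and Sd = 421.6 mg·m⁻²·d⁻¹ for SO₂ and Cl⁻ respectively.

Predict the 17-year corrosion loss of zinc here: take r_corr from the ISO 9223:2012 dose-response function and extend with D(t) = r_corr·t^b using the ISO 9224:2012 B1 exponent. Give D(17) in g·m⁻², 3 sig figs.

zinc: temperature factor f = +0.038·(-1.7) = -0.0646
  sulphur-dioxide contribution → 1.094 μm/a
  chloride contribution → 1.711 μm/a
  ⇒ r_corr(zinc) = 2.804 μm/a
Power-law: D(17) = r_corr · 17^0.813
  D(17) = 2.804 × 17^0.813 = 2.804 × 10.01 = 28.07 μm
  Mass loss = 28.07 μm × 7.14 g/cm³ = 200.4 g·m⁻²

D(17) = 200 g·m⁻²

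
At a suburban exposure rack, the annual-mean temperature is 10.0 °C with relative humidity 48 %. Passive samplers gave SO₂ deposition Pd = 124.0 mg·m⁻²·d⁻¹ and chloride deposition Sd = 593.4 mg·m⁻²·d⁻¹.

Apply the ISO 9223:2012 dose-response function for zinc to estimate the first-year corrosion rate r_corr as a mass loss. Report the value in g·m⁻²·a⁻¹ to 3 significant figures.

r_corr = 23.3 g·m⁻²·a⁻¹

zinc: T≤10 °C ⇒ hinge +0.038·(10.0−10) = +0.0000
  SO₂ term: 0.0129·124.0^0.44·exp(0.046·48+0.0000) = 0.9786
  Sd branch = 0.0175·Sd^0.57·e^(0.008·RH+0.085·T) = 2.29 μm/a
  sum: 0.9786 + 2.29 → r_corr = 3.268 μm/a
Convert to mass loss: 3.268 μm/a × 7.14 g/cm³ = 23.34 g·m⁻²·a⁻¹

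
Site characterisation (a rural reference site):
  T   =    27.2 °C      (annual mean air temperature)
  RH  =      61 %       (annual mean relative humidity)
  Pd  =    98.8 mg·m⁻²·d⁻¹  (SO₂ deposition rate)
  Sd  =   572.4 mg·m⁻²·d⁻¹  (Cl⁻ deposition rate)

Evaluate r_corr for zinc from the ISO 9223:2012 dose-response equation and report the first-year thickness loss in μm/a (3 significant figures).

r_corr = 11.2 μm/a

zinc: temperature factor f = -0.071·(17.2) = -1.2212
  Pd branch = 0.0129·Pd^0.44·e^(0.046·RH+f) = 0.4748 μm/a
  Sd branch = 0.0175·Sd^0.57·e^(0.008·RH+0.085·T) = 10.74 μm/a
  sum: 0.4748 + 10.74 → r_corr = 11.21 μm/a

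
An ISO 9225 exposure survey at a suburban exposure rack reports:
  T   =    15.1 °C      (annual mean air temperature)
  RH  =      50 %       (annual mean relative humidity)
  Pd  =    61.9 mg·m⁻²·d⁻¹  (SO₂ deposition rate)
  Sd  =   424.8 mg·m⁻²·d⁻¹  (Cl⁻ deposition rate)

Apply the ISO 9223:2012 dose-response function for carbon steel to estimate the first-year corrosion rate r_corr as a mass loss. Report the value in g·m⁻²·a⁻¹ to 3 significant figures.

r_corr = 570 g·m⁻²·a⁻¹

carbon steel: temperature factor f = -0.054·(5.1) = -0.2754
  sulphur-dioxide contribution → 31.21 μm/a
  chloride contribution → 41.4 μm/a
  total first-year rate 72.61 μm/a
Convert to mass loss: 72.61 μm/a × 7.85 g/cm³ = 570 g·m⁻²·a⁻¹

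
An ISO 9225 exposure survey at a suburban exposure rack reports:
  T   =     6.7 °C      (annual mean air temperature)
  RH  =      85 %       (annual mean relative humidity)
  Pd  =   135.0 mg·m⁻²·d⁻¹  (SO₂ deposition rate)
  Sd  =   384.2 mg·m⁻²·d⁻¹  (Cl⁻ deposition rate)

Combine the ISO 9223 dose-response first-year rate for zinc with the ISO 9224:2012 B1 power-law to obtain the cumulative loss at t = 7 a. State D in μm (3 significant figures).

zinc: f(T) = +0.038·(T−10) [T≤10 °C] = -0.1254
  sulphur-dioxide contribution → 4.915 μm/a
  chloride contribution → 1.815 μm/a
  ⇒ r_corr(zinc) = 6.731 μm/a
ISO 9224: D(t) = r_corr · t^b with b = 0.813 (zinc, B1)
  D(7) = 6.731 × 7^0.813 = 6.731 × 4.865 = 32.74 μm

D(7) = 32.7 μm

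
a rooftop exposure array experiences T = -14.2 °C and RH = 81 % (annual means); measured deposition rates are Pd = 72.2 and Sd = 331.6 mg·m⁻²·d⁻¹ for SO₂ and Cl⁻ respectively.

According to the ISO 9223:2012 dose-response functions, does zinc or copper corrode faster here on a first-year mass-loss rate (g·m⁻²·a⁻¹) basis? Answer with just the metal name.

zinc: temperature factor f = +0.038·(-24.2) = -0.9196
  SO₂ term: 0.0129·72.2^0.44·exp(0.046·81-0.9196) = 1.403
  Cl⁻ term: 0.0175·331.6^0.57·exp(0.008·81+0.085·-14.2) = 0.2735
  r_corr = 1.403 + 0.2735 = 1.677 μm/a
  mass loss = 1.677 μm/a × 7.14 g/cm³ = 11.97 g·m⁻²·a⁻¹
copper: f(T) = +0.126·(T−10) [T≤10 °C] = -3.0492
  SO₂ term: 0.0053·72.2^0.26·exp(0.059·81-3.0492) = 0.09094
  Sd branch = 0.01025·Sd^0.27·e^(0.036·RH+0.049·T) = 0.4524 μm/a
  r_corr = 0.09094 + 0.4524 = 0.5433 μm/a
  mass loss = 0.5433 μm/a × 8.96 g/cm³ = 4.868 g·m⁻²·a⁻¹
Ordering by g·m⁻²·a⁻¹: zinc (12) > copper (4.87)

zinc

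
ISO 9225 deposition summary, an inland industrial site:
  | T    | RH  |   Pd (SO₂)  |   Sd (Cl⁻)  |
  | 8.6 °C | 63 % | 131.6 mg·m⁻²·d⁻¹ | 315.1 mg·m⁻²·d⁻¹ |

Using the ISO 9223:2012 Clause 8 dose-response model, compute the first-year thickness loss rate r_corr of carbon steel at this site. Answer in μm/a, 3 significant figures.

carbon steel: f(T) = +0.150·(T−10) [T≤10 °C] = -0.2100
  Pd branch = 1.77·Pd^0.52·e^(0.02·RH+f) = 63.97 μm/a
  Sd branch = 0.102·Sd^0.62·e^(0.033·RH+0.04·T) = 40.73 μm/a
  r_corr = 63.97 + 40.73 = 104.7 μm/a

r_corr = 105 μm/a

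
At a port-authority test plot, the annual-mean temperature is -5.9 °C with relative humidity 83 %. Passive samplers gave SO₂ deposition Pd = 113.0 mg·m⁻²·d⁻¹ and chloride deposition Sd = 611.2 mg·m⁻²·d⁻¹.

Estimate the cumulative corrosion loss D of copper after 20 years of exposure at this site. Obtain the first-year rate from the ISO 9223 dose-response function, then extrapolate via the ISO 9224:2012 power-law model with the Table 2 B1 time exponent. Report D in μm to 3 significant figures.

copper: T≤10 °C ⇒ hinge +0.126·(-5.9−10) = -2.0034
  sulphur-dioxide contribution → 0.3272 μm/a
  chloride contribution → 0.8612 μm/a
  ⇒ r_corr(copper) = 1.188 μm/a
Power-law: D(20) = r_corr · 20^0.667
  D(20) = 1.188 × 20^0.667 = 1.188 × 7.375 = 8.765 μm

D(20) = 8.76 μm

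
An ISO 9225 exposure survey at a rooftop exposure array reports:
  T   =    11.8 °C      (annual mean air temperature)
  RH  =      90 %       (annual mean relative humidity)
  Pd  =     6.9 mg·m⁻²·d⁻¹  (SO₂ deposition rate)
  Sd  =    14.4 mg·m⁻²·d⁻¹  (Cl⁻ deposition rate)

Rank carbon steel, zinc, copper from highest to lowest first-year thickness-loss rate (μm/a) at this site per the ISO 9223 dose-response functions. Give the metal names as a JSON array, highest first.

carbon steel: f(T) = -0.054·(T−10) [T>10 °C] = -0.0972
  SO₂ term: 1.77·6.9^0.52·exp(0.02·90-0.0972) = 26.53
  Sd branch = 0.102·Sd^0.62·e^(0.033·RH+0.04·T) = 16.66 μm/a
  sum: 26.53 + 16.66 → r_corr = 43.19 μm/a
zinc: f(T) = -0.071·(T−10) [T>10 °C] = -0.1278
  Pd branch = 0.0129·Pd^0.44·e^(0.046·RH+f) = 1.668 μm/a
  Sd branch = 0.0175·Sd^0.57·e^(0.008·RH+0.085·T) = 0.4483 μm/a
  r_corr = 1.668 + 0.4483 = 2.116 μm/a
copper: temperature factor f = -0.080·(1.8) = -0.1440
  Pd branch = 0.0053·Pd^0.26·e^(0.059·RH+f) = 1.534 μm/a
  Sd branch = 0.01025·Sd^0.27·e^(0.036·RH+0.049·T) = 0.9587 μm/a
  r_corr = 1.534 + 0.9587 = 2.493 μm/a
Ordering by μm/a: carbon steel (43.2) > copper (2.49) > zinc (2.12)

["carbon steel", "copper", "zinc"]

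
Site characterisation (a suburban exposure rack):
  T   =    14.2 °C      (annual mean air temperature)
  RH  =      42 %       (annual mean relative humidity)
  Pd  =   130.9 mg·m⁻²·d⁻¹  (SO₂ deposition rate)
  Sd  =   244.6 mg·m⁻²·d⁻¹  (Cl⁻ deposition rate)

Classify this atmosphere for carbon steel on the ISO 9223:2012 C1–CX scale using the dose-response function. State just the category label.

carbon steel: f(T) = -0.054·(T−10) [T>10 °C] = -0.2268
  SO₂ term: 1.77·130.9^0.52·exp(0.02·42-0.2268) = 41.22
  Sd branch = 0.102·Sd^0.62·e^(0.033·RH+0.04·T) = 21.78 μm/a
  sum: 41.22 + 21.78 → r_corr = 63 μm/a
ISO 9223 Table 2 (carbon steel): 50 < 63 ≤ 80 μm/a ⇒ C4

C4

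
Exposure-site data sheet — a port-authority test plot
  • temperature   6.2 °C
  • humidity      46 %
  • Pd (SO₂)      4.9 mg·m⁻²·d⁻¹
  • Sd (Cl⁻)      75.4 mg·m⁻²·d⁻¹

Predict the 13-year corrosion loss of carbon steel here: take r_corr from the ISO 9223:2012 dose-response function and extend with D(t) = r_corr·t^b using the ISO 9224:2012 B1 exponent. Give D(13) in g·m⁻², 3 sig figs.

carbon steel: T≤10 °C ⇒ hinge +0.150·(6.2−10) = -0.5700
  sulphur-dioxide contribution → 5.74 μm/a
  chloride contribution → 8.7 μm/a
  ⇒ r_corr(carbon steel) = 14.44 μm/a
ISO 9224: D(t) = r_corr · t^b with b = 0.523 (carbon steel, B1)
  D(13) = 14.44 × 13^0.523 = 14.44 × 3.825 = 55.23 μm
  Mass loss = 55.23 μm × 7.85 g/cm³ = 433.5 g·m⁻²

D(13) = 434 g·m⁻²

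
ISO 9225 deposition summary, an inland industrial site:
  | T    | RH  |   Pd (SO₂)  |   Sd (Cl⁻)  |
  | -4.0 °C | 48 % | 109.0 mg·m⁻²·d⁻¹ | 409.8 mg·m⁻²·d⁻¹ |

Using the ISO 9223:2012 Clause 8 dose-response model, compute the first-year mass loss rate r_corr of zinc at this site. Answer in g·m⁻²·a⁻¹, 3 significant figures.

r_corr = 7.91 g·m⁻²·a⁻¹

zinc: T≤10 °C ⇒ hinge +0.038·(-4.0−10) = -0.5320
  SO₂ term: 0.0129·109.0^0.44·exp(0.046·48-0.5320) = 0.5432
  Cl⁻ term: 0.0175·409.8^0.57·exp(0.008·48+0.085·-4.0) = 0.564
  sum: 0.5432 + 0.564 → r_corr = 1.107 μm/a
Convert to mass loss: 1.107 μm/a × 7.14 g/cm³ = 7.906 g·m⁻²·a⁻¹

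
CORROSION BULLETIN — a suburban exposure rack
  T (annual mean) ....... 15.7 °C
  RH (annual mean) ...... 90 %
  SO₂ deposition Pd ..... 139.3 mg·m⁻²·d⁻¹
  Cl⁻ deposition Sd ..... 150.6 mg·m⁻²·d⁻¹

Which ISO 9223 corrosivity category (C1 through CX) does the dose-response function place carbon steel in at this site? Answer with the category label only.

C5

carbon steel: T>10 °C ⇒ hinge -0.054·(15.7−10) = -0.3078
  SO₂ term: 1.77·139.3^0.52·exp(0.02·90-0.3078) = 102.5
  Cl⁻ term: 0.102·150.6^0.62·exp(0.033·90+0.04·15.7) = 83.45
  sum: 102.5 + 83.45 → r_corr = 186 μm/a
Category bounds: 80…200 μm/a bracket r_corr ⇒ C5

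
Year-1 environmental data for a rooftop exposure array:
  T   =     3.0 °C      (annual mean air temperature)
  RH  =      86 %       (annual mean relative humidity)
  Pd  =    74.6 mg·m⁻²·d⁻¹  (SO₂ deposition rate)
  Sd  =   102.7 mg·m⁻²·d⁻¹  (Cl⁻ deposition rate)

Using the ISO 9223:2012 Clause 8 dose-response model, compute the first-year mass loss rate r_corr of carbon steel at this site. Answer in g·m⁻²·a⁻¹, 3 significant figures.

r_corr = 528 g·m⁻²·a⁻¹

carbon steel: f(T) = +0.150·(T−10) [T≤10 °C] = -1.0500
  Pd branch = 1.77·Pd^0.52·e^(0.02·RH+f) = 32.57 μm/a
  Sd branch = 0.102·Sd^0.62·e^(0.033·RH+0.04·T) = 34.71 μm/a
  r_corr = 32.57 + 34.71 = 67.27 μm/a
Convert to mass loss: 67.27 μm/a × 7.85 g/cm³ = 528.1 g·m⁻²·a⁻¹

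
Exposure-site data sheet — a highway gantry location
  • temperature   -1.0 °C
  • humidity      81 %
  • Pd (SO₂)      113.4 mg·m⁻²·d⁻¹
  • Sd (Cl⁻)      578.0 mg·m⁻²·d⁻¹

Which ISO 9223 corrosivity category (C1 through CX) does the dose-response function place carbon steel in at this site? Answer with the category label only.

carbon steel: f(T) = +0.150·(T−10) [T≤10 °C] = -1.6500
  SO₂ term: 1.77·113.4^0.52·exp(0.02·81-1.6500) = 20.11
  Sd branch = 0.102·Sd^0.62·e^(0.033·RH+0.04·T) = 73.2 μm/a
  r_corr = 20.11 + 73.2 = 93.3 μm/a
ISO 9223 Table 2 (carbon steel): 80 < 93.3 ≤ 200 μm/a ⇒ C5

C5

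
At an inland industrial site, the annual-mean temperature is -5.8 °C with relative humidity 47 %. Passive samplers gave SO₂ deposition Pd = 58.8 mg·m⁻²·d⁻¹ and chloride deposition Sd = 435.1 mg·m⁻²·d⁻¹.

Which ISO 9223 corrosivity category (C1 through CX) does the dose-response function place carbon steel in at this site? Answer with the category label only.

carbon steel: f(T) = +0.150·(T−10) [T≤10 °C] = -2.3700
  sulphur-dioxide contribution → 3.524 μm/a
  chloride contribution → 16.5 μm/a
  ⇒ r_corr(carbon steel) = 20.02 μm/a
ISO 9223 Table 2 (carbon steel): 1.3 < 20 ≤ 25 μm/a ⇒ C2

C2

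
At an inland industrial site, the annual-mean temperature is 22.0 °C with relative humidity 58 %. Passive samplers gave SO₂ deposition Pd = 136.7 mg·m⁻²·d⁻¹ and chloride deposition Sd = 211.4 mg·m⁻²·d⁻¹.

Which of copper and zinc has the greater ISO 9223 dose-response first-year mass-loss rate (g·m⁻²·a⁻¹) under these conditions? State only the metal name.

zinc

copper: temperature factor f = -0.080·(12.0) = -0.9600
  SO₂ term: 0.0053·136.7^0.26·exp(0.059·58-0.9600) = 0.2233
  Cl⁻ term: 0.01025·211.4^0.27·exp(0.036·58+0.049·22.0) = 1.032
  sum: 0.2233 + 1.032 → r_corr = 1.255 μm/a
  mass loss = 1.255 μm/a × 8.96 g/cm³ = 11.24 g·m⁻²·a⁻¹
zinc: T>10 °C ⇒ hinge -0.071·(22.0−10) = -0.8520
  SO₂ term: 0.0129·136.7^0.44·exp(0.046·58-0.8520) = 0.6903
  Sd branch = 0.0175·Sd^0.57·e^(0.008·RH+0.085·T) = 3.819 μm/a
  r_corr = 0.6903 + 3.819 = 4.51 μm/a
  mass loss = 4.51 μm/a × 7.14 g/cm³ = 32.2 g·m⁻²·a⁻¹
Ordering by g·m⁻²·a⁻¹: zinc (32.2) > copper (11.2)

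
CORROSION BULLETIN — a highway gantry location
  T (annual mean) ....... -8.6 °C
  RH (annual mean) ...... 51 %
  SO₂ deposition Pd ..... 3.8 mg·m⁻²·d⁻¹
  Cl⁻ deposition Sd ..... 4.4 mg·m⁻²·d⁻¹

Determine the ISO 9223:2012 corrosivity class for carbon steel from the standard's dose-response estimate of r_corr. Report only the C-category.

carbon steel: temperature factor f = +0.150·(-18.6) = -2.7900
  sulphur-dioxide contribution → 0.6036 μm/a
  chloride contribution → 0.9751 μm/a
  total first-year rate 1.579 μm/a
1.58 μm/a falls in (1.3, 25] for carbon steel → category C2

C2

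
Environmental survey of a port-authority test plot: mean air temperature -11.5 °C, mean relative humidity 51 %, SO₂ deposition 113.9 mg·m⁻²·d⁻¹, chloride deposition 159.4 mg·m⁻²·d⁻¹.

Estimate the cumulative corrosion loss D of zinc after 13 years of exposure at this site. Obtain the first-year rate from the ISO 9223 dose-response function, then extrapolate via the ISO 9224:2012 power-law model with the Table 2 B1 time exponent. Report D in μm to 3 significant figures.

D(13) = 5.28 μm

zinc: temperature factor f = +0.038·(-21.5) = -0.8170
  sulphur-dioxide contribution → 0.4781 μm/a
  chloride contribution → 0.1783 μm/a
  ⇒ r_corr(zinc) = 0.6564 μm/a
Long-term exponent b (ISO 9224 Table 2, B1) = 0.813
  D(13) = 0.6564 × 13^0.813 = 0.6564 × 8.047 = 5.282 μm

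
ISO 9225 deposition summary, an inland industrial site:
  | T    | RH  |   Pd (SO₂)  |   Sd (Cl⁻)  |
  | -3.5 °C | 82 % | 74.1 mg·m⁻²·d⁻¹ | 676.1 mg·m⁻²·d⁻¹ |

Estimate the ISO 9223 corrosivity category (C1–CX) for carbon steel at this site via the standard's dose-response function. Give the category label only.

carbon steel: T≤10 °C ⇒ hinge +0.150·(-3.5−10) = -2.0250
  SO₂ term: 1.77·74.1^0.52·exp(0.02·82-2.0250) = 11.3
  Cl⁻ term: 0.102·676.1^0.62·exp(0.033·82+0.04·-3.5) = 75.44
  r_corr = 11.3 + 75.44 = 86.74 μm/a
ISO 9223 Table 2 (carbon steel): 80 < 86.7 ≤ 200 μm/a ⇒ C5

C5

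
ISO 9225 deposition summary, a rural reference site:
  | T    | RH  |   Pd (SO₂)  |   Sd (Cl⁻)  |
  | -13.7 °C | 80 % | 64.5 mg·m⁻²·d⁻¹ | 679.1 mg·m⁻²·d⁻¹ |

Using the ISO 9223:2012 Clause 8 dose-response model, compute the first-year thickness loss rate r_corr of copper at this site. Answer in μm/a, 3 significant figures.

r_corr = 0.631 μm/a

copper: temperature factor f = +0.126·(-23.7) = -2.9862
  SO₂ term: 0.0053·64.5^0.26·exp(0.059·80-2.9862) = 0.08866
  Sd branch = 0.01025·Sd^0.27·e^(0.036·RH+0.049·T) = 0.5427 μm/a
  r_corr = 0.08866 + 0.5427 = 0.6314 μm/a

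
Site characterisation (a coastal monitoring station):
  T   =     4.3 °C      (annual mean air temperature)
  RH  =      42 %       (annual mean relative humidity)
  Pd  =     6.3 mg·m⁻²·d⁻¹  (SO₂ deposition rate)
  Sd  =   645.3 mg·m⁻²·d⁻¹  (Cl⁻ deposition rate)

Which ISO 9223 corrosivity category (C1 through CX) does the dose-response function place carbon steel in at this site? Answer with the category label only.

carbon steel: temperature factor f = +0.150·(-5.7) = -0.8550
  sulphur-dioxide contribution → 4.541 μm/a
  chloride contribution → 26.75 μm/a
  ⇒ r_corr(carbon steel) = 31.29 μm/a
31.3 μm/a falls in (25, 50] for carbon steel → category C3

C3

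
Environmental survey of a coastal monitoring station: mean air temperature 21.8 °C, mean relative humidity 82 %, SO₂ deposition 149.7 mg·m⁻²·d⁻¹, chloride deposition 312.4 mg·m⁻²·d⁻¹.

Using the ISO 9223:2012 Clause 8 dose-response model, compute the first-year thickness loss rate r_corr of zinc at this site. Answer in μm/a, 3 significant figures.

zinc: T>10 °C ⇒ hinge -0.071·(21.8−10) = -0.8378
  sulphur-dioxide contribution → 2.198 μm/a
  chloride contribution → 5.684 μm/a
  ⇒ r_corr(zinc) = 7.882 μm/a

r_corr = 7.88 μm/a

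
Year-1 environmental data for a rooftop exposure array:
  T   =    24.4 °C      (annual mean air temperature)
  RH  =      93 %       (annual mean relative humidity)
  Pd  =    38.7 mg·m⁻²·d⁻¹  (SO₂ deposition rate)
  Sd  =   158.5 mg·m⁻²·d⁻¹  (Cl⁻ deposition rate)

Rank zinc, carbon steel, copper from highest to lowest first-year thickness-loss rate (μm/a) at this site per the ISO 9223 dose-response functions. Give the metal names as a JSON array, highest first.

zinc: T>10 °C ⇒ hinge -0.071·(24.4−10) = -1.0224
  SO₂ term: 0.0129·38.7^0.44·exp(0.046·93-1.0224) = 1.671
  Sd branch = 0.0175·Sd^0.57·e^(0.008·RH+0.085·T) = 5.259 μm/a
  r_corr = 1.671 + 5.259 = 6.93 μm/a
carbon steel: f(T) = -0.054·(T−10) [T>10 °C] = -0.7776
  Pd branch = 1.77·Pd^0.52·e^(0.02·RH+f) = 34.97 μm/a
  Cl⁻ term: 0.102·158.5^0.62·exp(0.033·93+0.04·24.4) = 134.7
  sum: 34.97 + 134.7 → r_corr = 169.7 μm/a
copper: temperature factor f = -0.080·(14.4) = -1.1520
  Pd branch = 0.0053·Pd^0.26·e^(0.059·RH+f) = 1.047 μm/a
  Sd branch = 0.01025·Sd^0.27·e^(0.036·RH+0.049·T) = 3.784 μm/a
  r_corr = 1.047 + 3.784 = 4.831 μm/a
Ordering by μm/a: carbon steel (170) > zinc (6.93) > copper (4.83)

["carbon steel", "zinc", "copper"]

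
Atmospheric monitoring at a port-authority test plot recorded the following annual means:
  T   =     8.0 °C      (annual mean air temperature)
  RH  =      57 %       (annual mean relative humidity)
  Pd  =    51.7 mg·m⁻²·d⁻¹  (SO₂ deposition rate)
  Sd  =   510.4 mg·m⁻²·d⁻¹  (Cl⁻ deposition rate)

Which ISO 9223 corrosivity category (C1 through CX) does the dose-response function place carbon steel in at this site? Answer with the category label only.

C4

carbon steel: T≤10 °C ⇒ hinge +0.150·(8.0−10) = -0.3000
  Pd branch = 1.77·Pd^0.52·e^(0.02·RH+f) = 31.9 μm/a
  Sd branch = 0.102·Sd^0.62·e^(0.033·RH+0.04·T) = 43.99 μm/a
  r_corr = 31.9 + 43.99 = 75.89 μm/a
ISO 9223 Table 2 (carbon steel): 50 < 75.9 ≤ 80 μm/a ⇒ C4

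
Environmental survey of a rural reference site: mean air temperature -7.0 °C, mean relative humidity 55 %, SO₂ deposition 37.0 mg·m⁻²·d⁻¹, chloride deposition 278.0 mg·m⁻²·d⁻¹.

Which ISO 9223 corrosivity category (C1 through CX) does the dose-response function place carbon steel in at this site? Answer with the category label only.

carbon steel: temperature factor f = +0.150·(-17.0) = -2.5500
  SO₂ term: 1.77·37.0^0.52·exp(0.02·55-2.5500) = 2.715
  Cl⁻ term: 0.102·278.0^0.62·exp(0.033·55+0.04·-7.0) = 15.51
  sum: 2.715 + 15.51 → r_corr = 18.22 μm/a
18.2 μm/a falls in (1.3, 25] for carbon steel → category C2

C2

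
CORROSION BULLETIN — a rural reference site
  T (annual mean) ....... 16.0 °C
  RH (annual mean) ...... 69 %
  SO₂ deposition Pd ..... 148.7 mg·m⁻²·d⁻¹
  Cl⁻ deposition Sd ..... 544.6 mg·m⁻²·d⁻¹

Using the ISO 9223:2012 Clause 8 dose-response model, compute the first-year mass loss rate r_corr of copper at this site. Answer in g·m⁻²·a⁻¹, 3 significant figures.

copper: f(T) = -0.080·(T−10) [T>10 °C] = -0.4800
  SO₂ term: 0.0053·148.7^0.26·exp(0.059·69-0.4800) = 0.7057
  Sd branch = 0.01025·Sd^0.27·e^(0.036·RH+0.049·T) = 1.475 μm/a
  sum: 0.7057 + 1.475 → r_corr = 2.181 μm/a
Convert to mass loss: 2.181 μm/a × 8.96 g/cm³ = 19.54 g·m⁻²·a⁻¹

r_corr = 19.5 g·m⁻²·a⁻¹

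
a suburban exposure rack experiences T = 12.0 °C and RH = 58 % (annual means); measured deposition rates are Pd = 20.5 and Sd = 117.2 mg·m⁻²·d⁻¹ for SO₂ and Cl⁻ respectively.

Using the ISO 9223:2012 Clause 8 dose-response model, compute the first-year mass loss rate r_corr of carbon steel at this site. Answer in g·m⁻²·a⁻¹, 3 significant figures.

carbon steel: temperature factor f = -0.054·(2.0) = -0.1080
  SO₂ term: 1.77·20.5^0.52·exp(0.02·58-0.1080) = 24.38
  Cl⁻ term: 0.102·117.2^0.62·exp(0.033·58+0.04·12.0) = 21.43
  r_corr = 24.38 + 21.43 = 45.81 μm/a
Convert to mass loss: 45.81 μm/a × 7.85 g/cm³ = 359.6 g·m⁻²·a⁻¹

r_corr = 360 g·m⁻²·a⁻¹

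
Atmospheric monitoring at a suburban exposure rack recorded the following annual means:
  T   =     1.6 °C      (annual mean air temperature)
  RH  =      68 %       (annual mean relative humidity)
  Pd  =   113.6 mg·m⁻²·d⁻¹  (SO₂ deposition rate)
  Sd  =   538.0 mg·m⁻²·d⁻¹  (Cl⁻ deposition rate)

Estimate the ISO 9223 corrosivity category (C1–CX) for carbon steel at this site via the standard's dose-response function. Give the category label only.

carbon steel: f(T) = +0.150·(T−10) [T≤10 °C] = -1.2600
  sulphur-dioxide contribution → 22.92 μm/a
  chloride contribution → 50.59 μm/a
  ⇒ r_corr(carbon steel) = 73.51 μm/a
Category bounds: 50…80 μm/a bracket r_corr ⇒ C4

C4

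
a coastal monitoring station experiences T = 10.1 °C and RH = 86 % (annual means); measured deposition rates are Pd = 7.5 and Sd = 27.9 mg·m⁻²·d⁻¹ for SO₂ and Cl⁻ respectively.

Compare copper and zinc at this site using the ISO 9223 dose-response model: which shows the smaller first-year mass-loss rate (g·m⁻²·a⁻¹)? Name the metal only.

copper: f(T) = -0.080·(T−10) [T>10 °C] = -0.0080
  SO₂ term: 0.0053·7.5^0.26·exp(0.059·86-0.0080) = 1.419
  Cl⁻ term: 0.01025·27.9^0.27·exp(0.036·86+0.049·10.1) = 0.9132
  sum: 1.419 + 0.9132 → r_corr = 2.332 μm/a
  mass loss = 2.332 μm/a × 8.96 g/cm³ = 20.89 g·m⁻²·a⁻¹
zinc: temperature factor f = -0.071·(0.1) = -0.0071
  SO₂ term: 0.0129·7.5^0.44·exp(0.046·86-0.0071) = 1.624
  Cl⁻ term: 0.0175·27.9^0.57·exp(0.008·86+0.085·10.1) = 0.5479
  r_corr = 1.624 + 0.5479 = 2.172 μm/a
  mass loss = 2.172 μm/a × 7.14 g/cm³ = 15.51 g·m⁻²·a⁻¹
Ordering by g·m⁻²·a⁻¹: copper (20.9) > zinc (15.5)

zinc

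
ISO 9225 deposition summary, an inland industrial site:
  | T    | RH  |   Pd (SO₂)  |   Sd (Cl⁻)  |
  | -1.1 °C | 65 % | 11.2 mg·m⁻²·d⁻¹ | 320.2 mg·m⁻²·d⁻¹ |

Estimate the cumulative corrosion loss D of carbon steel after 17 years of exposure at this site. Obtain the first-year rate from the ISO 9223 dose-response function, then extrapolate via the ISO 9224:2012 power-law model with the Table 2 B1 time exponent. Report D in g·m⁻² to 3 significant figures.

carbon steel: temperature factor f = +0.150·(-11.1) = -1.6650
  SO₂ term: 1.77·11.2^0.52·exp(0.02·65-1.6650) = 4.316
  Sd branch = 0.102·Sd^0.62·e^(0.033·RH+0.04·T) = 29.81 μm/a
  r_corr = 4.316 + 29.81 = 34.13 μm/a
ISO 9224: D(t) = r_corr · t^b with b = 0.523 (carbon steel, B1)
  D(17) = 34.13 × 17^0.523 = 34.13 × 4.401 = 150.2 μm
  Mass loss = 150.2 μm × 7.85 g/cm³ = 1179 g·m⁻²

D(17) = 1.18e+03 g·m⁻²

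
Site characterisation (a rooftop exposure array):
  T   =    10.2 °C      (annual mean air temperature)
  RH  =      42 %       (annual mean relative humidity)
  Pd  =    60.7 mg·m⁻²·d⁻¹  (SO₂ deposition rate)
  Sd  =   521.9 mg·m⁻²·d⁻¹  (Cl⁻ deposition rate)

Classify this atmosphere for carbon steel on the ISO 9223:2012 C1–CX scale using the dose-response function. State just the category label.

C4

carbon steel: f(T) = -0.054·(T−10) [T>10 °C] = -0.0108
  Pd branch = 1.77·Pd^0.52·e^(0.02·RH+f) = 34.3 μm/a
  Cl⁻ term: 0.102·521.9^0.62·exp(0.033·42+0.04·10.2) = 29.69
  sum: 34.3 + 29.69 → r_corr = 64 μm/a
Category bounds: 50…80 μm/a bracket r_corr ⇒ C4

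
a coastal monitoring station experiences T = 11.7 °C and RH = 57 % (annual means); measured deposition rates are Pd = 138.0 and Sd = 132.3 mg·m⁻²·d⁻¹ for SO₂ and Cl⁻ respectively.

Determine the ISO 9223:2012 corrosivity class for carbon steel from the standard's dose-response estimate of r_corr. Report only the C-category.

carbon steel: T>10 °C ⇒ hinge -0.054·(11.7−10) = -0.0918
  sulphur-dioxide contribution → 65.45 μm/a
  chloride contribution → 22.09 μm/a
  total first-year rate 87.54 μm/a
87.5 μm/a falls in (80, 200] for carbon steel → category C5

C5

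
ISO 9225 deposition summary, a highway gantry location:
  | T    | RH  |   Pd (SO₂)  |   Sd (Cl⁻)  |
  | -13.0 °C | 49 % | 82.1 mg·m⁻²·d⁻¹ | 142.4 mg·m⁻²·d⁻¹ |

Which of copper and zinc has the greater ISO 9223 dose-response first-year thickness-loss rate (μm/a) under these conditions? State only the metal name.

copper: T≤10 °C ⇒ hinge +0.126·(-13.0−10) = -2.8980
  sulphur-dioxide contribution → 0.01656 μm/a
  chloride contribution → 0.1207 μm/a
  total first-year rate 0.1372 μm/a
zinc: f(T) = +0.038·(T−10) [T≤10 °C] = -0.8740
  sulphur-dioxide contribution → 0.3566 μm/a
  chloride contribution → 0.1448 μm/a
  total first-year rate 0.5015 μm/a
Ordering by μm/a: zinc (0.501) > copper (0.137)

zinc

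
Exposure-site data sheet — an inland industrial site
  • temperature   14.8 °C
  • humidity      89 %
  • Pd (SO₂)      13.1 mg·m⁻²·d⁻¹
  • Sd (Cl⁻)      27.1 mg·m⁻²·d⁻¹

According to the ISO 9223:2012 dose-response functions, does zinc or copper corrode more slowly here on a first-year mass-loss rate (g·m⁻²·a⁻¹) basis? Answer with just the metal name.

zinc

zinc: f(T) = -0.071·(T−10) [T>10 °C] = -0.3408
  Pd branch = 0.0129·Pd^0.44·e^(0.046·RH+f) = 1.707 μm/a
  Cl⁻ term: 0.0175·27.1^0.57·exp(0.008·89+0.085·14.8) = 0.823
  r_corr = 1.707 + 0.823 = 2.53 μm/a
  mass loss = 2.53 μm/a × 7.14 g/cm³ = 18.06 g·m⁻²·a⁻¹
copper: T>10 °C ⇒ hinge -0.080·(14.8−10) = -0.3840
  Pd branch = 0.0053·Pd^0.26·e^(0.059·RH+f) = 1.344 μm/a
  Sd branch = 0.01025·Sd^0.27·e^(0.036·RH+0.049·T) = 1.271 μm/a
  r_corr = 1.344 + 1.271 = 2.615 μm/a
  mass loss = 2.615 μm/a × 8.96 g/cm³ = 23.43 g·m⁻²·a⁻¹
Ordering by g·m⁻²·a⁻¹: copper (23.4) > zinc (18.1)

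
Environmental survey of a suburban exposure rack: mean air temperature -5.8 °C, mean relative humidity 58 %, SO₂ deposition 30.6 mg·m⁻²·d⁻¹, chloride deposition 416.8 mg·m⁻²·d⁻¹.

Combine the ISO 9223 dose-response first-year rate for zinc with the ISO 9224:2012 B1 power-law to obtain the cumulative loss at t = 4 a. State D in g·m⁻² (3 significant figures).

zinc: T≤10 °C ⇒ hinge +0.038·(-5.8−10) = -0.6004
  SO₂ term: 0.0129·30.6^0.44·exp(0.046·58-0.6004) = 0.4595
  Cl⁻ term: 0.0175·416.8^0.57·exp(0.008·58+0.085·-5.8) = 0.5294
  sum: 0.4595 + 0.5294 → r_corr = 0.9889 μm/a
ISO 9224: D(t) = r_corr · t^b with b = 0.813 (zinc, B1)
  D(4) = 0.9889 × 4^0.813 = 0.9889 × 3.087 = 3.052 μm
  Mass loss = 3.052 μm × 7.14 g/cm³ = 21.79 g·m⁻²

D(4) = 21.8 g·m⁻²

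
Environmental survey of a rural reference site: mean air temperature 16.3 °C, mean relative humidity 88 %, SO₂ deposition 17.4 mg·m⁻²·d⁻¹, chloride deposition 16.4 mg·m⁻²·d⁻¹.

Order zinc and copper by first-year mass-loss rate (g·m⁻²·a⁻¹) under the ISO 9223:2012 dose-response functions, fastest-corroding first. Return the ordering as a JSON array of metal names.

zinc: T>10 °C ⇒ hinge -0.071·(16.3−10) = -0.4473
  Pd branch = 0.0129·Pd^0.44·e^(0.046·RH+f) = 1.66 μm/a
  Cl⁻ term: 0.0175·16.4^0.57·exp(0.008·88+0.085·16.3) = 0.6966
  r_corr = 1.66 + 0.6966 = 2.357 μm/a
  mass loss = 2.357 μm/a × 7.14 g/cm³ = 16.83 g·m⁻²·a⁻¹
copper: temperature factor f = -0.080·(6.3) = -0.5040
  SO₂ term: 0.0053·17.4^0.26·exp(0.059·88-0.5040) = 1.21
  Cl⁻ term: 0.01025·16.4^0.27·exp(0.036·88+0.049·16.3) = 1.152
  sum: 1.21 + 1.152 → r_corr = 2.362 μm/a
  mass loss = 2.362 μm/a × 8.96 g/cm³ = 21.16 g·m⁻²·a⁻¹
Ordering by g·m⁻²·a⁻¹: copper (21.2) > zinc (16.8)

["copper", "zinc"]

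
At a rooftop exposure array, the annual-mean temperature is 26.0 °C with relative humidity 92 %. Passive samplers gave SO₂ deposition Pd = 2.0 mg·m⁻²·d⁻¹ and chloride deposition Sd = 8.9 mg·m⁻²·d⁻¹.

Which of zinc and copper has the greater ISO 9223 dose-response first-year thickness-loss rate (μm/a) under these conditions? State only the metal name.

copper

zinc: temperature factor f = -0.071·(16.0) = -1.1360
  SO₂ term: 0.0129·2.0^0.44·exp(0.046·92-1.1360) = 0.3869
  Cl⁻ term: 0.0175·8.9^0.57·exp(0.008·92+0.085·26.0) = 1.158
  sum: 0.3869 + 1.158 → r_corr = 1.545 μm/a
copper: T>10 °C ⇒ hinge -0.080·(26.0−10) = -1.2800
  Pd branch = 0.0053·Pd^0.26·e^(0.059·RH+f) = 0.4018 μm/a
  Cl⁻ term: 0.01025·8.9^0.27·exp(0.036·92+0.049·26.0) = 1.814
  sum: 0.4018 + 1.814 → r_corr = 2.216 μm/a
Ordering by μm/a: copper (2.22) > zinc (1.54)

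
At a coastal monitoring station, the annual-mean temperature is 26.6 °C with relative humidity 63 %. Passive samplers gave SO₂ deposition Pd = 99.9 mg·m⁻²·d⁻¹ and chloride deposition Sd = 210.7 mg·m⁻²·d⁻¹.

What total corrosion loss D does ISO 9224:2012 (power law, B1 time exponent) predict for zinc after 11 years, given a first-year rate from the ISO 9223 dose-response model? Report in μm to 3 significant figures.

zinc: T>10 °C ⇒ hinge -0.071·(26.6−10) = -1.1786
  sulphur-dioxide contribution → 0.5459 μm/a
  chloride contribution → 5.866 μm/a
  ⇒ r_corr(zinc) = 6.412 μm/a
ISO 9224: D(t) = r_corr · t^b with b = 0.813 (zinc, B1)
  D(11) = 6.412 × 11^0.813 = 6.412 × 7.025 = 45.05 μm

D(11) = 45.0 μm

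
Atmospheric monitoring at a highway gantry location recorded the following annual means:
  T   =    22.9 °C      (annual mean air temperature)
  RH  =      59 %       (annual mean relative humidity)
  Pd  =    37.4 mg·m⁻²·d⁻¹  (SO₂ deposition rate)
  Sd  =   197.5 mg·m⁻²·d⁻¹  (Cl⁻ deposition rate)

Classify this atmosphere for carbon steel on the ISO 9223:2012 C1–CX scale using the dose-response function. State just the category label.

carbon steel: temperature factor f = -0.054·(12.9) = -0.6966
  Pd branch = 1.77·Pd^0.52·e^(0.02·RH+f) = 18.87 μm/a
  Sd branch = 0.102·Sd^0.62·e^(0.033·RH+0.04·T) = 47.34 μm/a
  sum: 18.87 + 47.34 → r_corr = 66.21 μm/a
Category bounds: 50…80 μm/a bracket r_corr ⇒ C4

C4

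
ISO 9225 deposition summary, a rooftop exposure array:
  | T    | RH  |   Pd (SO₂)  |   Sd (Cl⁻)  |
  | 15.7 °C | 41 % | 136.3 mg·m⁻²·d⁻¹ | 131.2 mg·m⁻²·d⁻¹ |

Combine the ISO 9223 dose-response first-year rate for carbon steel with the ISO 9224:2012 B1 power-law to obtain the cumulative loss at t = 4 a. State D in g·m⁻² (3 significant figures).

D(4) = 863 g·m⁻²

carbon steel: T>10 °C ⇒ hinge -0.054·(15.7−10) = -0.3078
  sulphur-dioxide contribution → 38.05 μm/a
  chloride contribution → 15.21 μm/a
  total first-year rate 53.26 μm/a
Power-law: D(4) = r_corr · 4^0.523
  D(4) = 53.26 × 4^0.523 = 53.26 × 2.065 = 110 μm
  Mass loss = 110 μm × 7.85 g/cm³ = 863.2 g·m⁻²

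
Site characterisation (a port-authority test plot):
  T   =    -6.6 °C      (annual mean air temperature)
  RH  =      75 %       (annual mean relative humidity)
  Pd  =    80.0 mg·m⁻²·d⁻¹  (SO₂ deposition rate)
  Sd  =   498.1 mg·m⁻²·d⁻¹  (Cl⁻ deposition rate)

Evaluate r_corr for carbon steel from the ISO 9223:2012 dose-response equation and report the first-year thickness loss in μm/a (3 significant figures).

carbon steel: f(T) = +0.150·(T−10) [T≤10 °C] = -2.4900
  SO₂ term: 1.77·80.0^0.52·exp(0.02·75-2.4900) = 6.421
  Cl⁻ term: 0.102·498.1^0.62·exp(0.033·75+0.04·-6.6) = 43.77
  r_corr = 6.421 + 43.77 = 50.19 μm/a

r_corr = 50.2 μm/a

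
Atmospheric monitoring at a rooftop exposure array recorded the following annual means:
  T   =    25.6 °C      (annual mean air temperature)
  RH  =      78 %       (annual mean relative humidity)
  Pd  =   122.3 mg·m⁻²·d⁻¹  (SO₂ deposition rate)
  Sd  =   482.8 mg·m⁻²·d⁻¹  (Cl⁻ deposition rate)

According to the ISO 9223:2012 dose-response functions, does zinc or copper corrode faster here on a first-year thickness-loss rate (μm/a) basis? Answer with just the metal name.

zinc

zinc: f(T) = -0.071·(T−10) [T>10 °C] = -1.1076
  SO₂ term: 0.0129·122.3^0.44·exp(0.046·78-1.1076) = 1.277
  Sd branch = 0.0175·Sd^0.57·e^(0.008·RH+0.085·T) = 9.746 μm/a
  sum: 1.277 + 9.746 → r_corr = 11.02 μm/a
copper: T>10 °C ⇒ hinge -0.080·(25.6−10) = -1.2480
  Pd branch = 0.0053·Pd^0.26·e^(0.059·RH+f) = 0.5292 μm/a
  Sd branch = 0.01025·Sd^0.27·e^(0.036·RH+0.049·T) = 3.16 μm/a
  sum: 0.5292 + 3.16 → r_corr = 3.689 μm/a
Ordering by μm/a: zinc (11) > copper (3.69)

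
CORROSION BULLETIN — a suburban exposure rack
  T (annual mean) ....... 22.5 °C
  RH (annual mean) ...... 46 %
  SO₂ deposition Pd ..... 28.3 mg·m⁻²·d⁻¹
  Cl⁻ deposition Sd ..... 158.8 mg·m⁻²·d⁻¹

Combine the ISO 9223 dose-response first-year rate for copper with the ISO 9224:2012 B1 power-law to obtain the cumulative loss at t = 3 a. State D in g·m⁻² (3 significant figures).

D(3) = 13.2 g·m⁻²

copper: f(T) = -0.080·(T−10) [T>10 °C] = -1.0000
  Pd branch = 0.0053·Pd^0.26·e^(0.059·RH+f) = 0.07017 μm/a
  Sd branch = 0.01025·Sd^0.27·e^(0.036·RH+0.049·T) = 0.6353 μm/a
  sum: 0.07017 + 0.6353 → r_corr = 0.7054 μm/a
Power-law: D(3) = r_corr · 3^0.667
  D(3) = 0.7054 × 3^0.667 = 0.7054 × 2.081 = 1.468 μm
  Mass loss = 1.468 μm × 8.96 g/cm³ = 13.15 g·m⁻²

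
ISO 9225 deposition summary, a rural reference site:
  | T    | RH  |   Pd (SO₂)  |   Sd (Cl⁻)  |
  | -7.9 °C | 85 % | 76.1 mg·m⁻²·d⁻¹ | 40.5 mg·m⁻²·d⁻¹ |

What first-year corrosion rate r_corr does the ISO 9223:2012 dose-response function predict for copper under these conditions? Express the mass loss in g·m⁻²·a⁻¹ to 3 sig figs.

copper: T≤10 °C ⇒ hinge +0.126·(-7.9−10) = -2.2554
  sulphur-dioxide contribution → 0.2582 μm/a
  chloride contribution → 0.4032 μm/a
  total first-year rate 0.6614 μm/a
Convert to mass loss: 0.6614 μm/a × 8.96 g/cm³ = 5.926 g·m⁻²·a⁻¹

r_corr = 5.93 g·m⁻²·a⁻¹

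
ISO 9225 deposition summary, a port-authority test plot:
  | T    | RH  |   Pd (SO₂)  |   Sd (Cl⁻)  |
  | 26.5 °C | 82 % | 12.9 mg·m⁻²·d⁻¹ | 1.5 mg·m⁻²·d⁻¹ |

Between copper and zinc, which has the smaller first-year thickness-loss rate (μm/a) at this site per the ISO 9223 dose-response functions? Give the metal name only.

zinc

copper: temperature factor f = -0.080·(16.5) = -1.3200
  sulphur-dioxide contribution → 0.3474 μm/a
  chloride contribution → 0.8021 μm/a
  total first-year rate 1.15 μm/a
zinc: f(T) = -0.071·(T−10) [T>10 °C] = -1.1715
  sulphur-dioxide contribution → 0.5353 μm/a
  chloride contribution → 0.4042 μm/a
  ⇒ r_corr(zinc) = 0.9395 μm/a
Ordering by μm/a: copper (1.15) > zinc (0.94)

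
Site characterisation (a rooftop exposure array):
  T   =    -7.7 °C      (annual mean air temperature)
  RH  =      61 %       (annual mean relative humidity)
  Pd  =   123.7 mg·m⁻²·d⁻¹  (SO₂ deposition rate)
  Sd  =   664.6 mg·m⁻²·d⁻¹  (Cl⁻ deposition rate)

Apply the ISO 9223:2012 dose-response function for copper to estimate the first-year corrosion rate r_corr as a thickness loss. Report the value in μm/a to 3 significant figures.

r_corr = 0.438 μm/a

copper: temperature factor f = +0.126·(-17.7) = -2.2302
  SO₂ term: 0.0053·123.7^0.26·exp(0.059·61-2.2302) = 0.0729
  Cl⁻ term: 0.01025·664.6^0.27·exp(0.036·61+0.049·-7.7) = 0.3653
  r_corr = 0.0729 + 0.3653 = 0.4382 μm/a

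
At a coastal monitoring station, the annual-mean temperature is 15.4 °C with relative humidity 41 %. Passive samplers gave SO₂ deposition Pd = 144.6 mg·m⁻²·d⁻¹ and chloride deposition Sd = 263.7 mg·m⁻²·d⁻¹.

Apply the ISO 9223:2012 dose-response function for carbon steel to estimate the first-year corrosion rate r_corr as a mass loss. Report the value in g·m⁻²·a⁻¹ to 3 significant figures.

r_corr = 495 g·m⁻²·a⁻¹

carbon steel: temperature factor f = -0.054·(5.4) = -0.2916
  Pd branch = 1.77·Pd^0.52·e^(0.02·RH+f) = 39.88 μm/a
  Cl⁻ term: 0.102·263.7^0.62·exp(0.033·41+0.04·15.4) = 23.16
  sum: 39.88 + 23.16 → r_corr = 63.04 μm/a
Convert to mass loss: 63.04 μm/a × 7.85 g/cm³ = 494.9 g·m⁻²·a⁻¹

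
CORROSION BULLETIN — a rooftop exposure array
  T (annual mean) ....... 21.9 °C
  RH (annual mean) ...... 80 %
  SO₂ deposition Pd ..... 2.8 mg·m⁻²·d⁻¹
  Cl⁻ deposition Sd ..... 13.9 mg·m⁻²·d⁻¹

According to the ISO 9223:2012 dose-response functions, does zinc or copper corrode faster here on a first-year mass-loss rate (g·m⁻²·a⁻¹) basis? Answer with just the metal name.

zinc: temperature factor f = -0.071·(11.9) = -0.8449
  sulphur-dioxide contribution → 0.3456 μm/a
  chloride contribution → 0.9571 μm/a
  total first-year rate 1.303 μm/a
  mass loss = 1.303 μm/a × 7.14 g/cm³ = 9.301 g·m⁻²·a⁻¹
copper: T>10 °C ⇒ hinge -0.080·(21.9−10) = -0.9520
  sulphur-dioxide contribution → 0.2999 μm/a
  chloride contribution → 1.087 μm/a
  ⇒ r_corr(copper) = 1.387 μm/a
  mass loss = 1.387 μm/a × 8.96 g/cm³ = 12.42 g·m⁻²·a⁻¹
Ordering by g·m⁻²·a⁻¹: copper (12.4) > zinc (9.3)

copper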